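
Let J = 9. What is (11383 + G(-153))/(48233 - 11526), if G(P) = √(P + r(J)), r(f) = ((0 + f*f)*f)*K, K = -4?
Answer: 11383/36707 + 3*I*√341/36707 ≈ 0.3101 + 0.0015092*I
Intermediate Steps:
r(f) = -4*f³ (r(f) = ((0 + f*f)*f)*(-4) = ((0 + f²)*f)*(-4) = (f²*f)*(-4) = f³*(-4) = -4*f³)
G(P) = √(-2916 + P) (G(P) = √(P - 4*9³) = √(P - 4*729) = √(P - 2916) = √(-2916 + P))
(11383 + G(-153))/(48233 - 11526) = (11383 + √(-2916 - 153))/(48233 - 11526) = (11383 + √(-3069))/36707 = (11383 + 3*I*√341)*(1/36707) = 11383/36707 + 3*I*√341/36707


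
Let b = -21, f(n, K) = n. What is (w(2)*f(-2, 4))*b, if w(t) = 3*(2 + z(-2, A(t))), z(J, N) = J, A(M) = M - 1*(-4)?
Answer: 0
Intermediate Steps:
A(M) = 4 + M (A(M) = M + 4 = 4 + M)
w(t) = 0 (w(t) = 3*(2 - 2) = 3*0 = 0)
(w(2)*f(-2, 4))*b = (0*(-2))*(-21) = 0*(-21) = 0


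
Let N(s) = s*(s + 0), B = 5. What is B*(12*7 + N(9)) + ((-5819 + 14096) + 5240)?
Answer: 14342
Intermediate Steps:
N(s) = s² (N(s) = s*s = s²)
B*(12*7 + N(9)) + ((-5819 + 14096) + 5240) = 5*(12*7 + 9²) + ((-5819 + 14096) + 5240) = 5*(84 + 81) + (8277 + 5240) = 5*165 + 13517 = 825 + 13517 = 14342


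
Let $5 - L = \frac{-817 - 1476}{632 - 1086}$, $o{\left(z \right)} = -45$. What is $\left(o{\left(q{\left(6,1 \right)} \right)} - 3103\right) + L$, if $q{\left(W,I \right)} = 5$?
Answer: $- \frac{1429215}{454} \approx -3148.1$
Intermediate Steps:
$L = - \frac{23}{454}$ ($L = 5 - \frac{-817 - 1476}{632 - 1086} = 5 - - \frac{2293}{-454} = 5 - \left(-2293\right) \left(- \frac{1}{454}\right) = 5 - \frac{2293}{454} = - \frac{23}{454} \approx -0.050661$)
$\left(o{\left(q{\left(6,1 \right)} \right)} - 3103\right) + L = \left(-45 - 3103\right) - \frac{23}{454} = -3148 - \frac{23}{454} = - \frac{1429215}{454}$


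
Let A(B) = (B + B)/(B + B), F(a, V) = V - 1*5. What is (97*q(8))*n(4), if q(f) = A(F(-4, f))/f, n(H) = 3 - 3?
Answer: 0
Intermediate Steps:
n(H) = 0
F(a, V) = -5 + V (F(a, V) = V - 5 = -5 + V)
A(B) = 1 (A(B) = (2*B)/((2*B)) = (2*B)*(1/(2*B)) = 1)
q(f) = 1/f
(97*q(8))*n(4) = (97/8)*0 = 0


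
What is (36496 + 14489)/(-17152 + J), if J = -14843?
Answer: -1133/711 ≈ -1.5935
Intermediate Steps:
(36496 + 14489)/(-17152 + J) = (36496 + 14489)/(-17152 - 14843) = 50985/(-31995) = 50985*(-1/31995) = -1133/711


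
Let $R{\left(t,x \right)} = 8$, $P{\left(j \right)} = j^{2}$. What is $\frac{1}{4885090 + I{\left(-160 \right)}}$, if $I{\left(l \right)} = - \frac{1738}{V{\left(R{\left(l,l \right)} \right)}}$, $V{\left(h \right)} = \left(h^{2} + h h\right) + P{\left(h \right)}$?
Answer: $\frac{96}{468967771} \approx 2.047 \cdot 10^{-7}$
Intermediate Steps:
$V{\left(h \right)} = 3 h^{2}$ ($V{\left(h \right)} = \left(h^{2} + h h\right) + h^{2} = \left(h^{2} + h^{2}\right) + h^{2} = 2 h^{2} + h^{2} = 3 h^{2}$)
$I{\left(l \right)} = - \frac{869}{96}$ ($I{\left(l \right)} = - \frac{1738}{3 \cdot 8^{2}} = - \frac{1738}{3 \cdot 64} = - \frac{1738}{192} = \left(-1738\right) \frac{1}{192} = - \frac{869}{96}$)
$\frac{1}{4885090 + I{\left(-160 \right)}} = \frac{1}{4885090 - \frac{869}{96}} = \frac{1}{\frac{468967771}{96}} = \frac{96}{468967771}$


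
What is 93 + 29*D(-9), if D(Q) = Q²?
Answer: 2442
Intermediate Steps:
93 + 29*D(-9) = 93 + 29*(-9)² = 93 + 29*81 = 93 + 2349 = 2442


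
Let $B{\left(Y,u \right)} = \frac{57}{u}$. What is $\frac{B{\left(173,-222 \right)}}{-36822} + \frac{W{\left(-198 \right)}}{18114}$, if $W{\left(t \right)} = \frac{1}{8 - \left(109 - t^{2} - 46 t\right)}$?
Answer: $\frac{90578807}{12986660035860} \approx 6.9748 \cdot 10^{-6}$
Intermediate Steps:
$W{\left(t \right)} = \frac{1}{-101 + t^{2} + 46 t}$ ($W{\left(t \right)} = \frac{1}{8 + \left(-109 + t^{2} + 46 t\right)} = \frac{1}{-101 + t^{2} + 46 t}$)
$\frac{B{\left(173,-222 \right)}}{-36822} + \frac{W{\left(-198 \right)}}{18114} = \frac{57 \frac{1}{-222}}{-36822} + \frac{1}{\left(-101 + \left(-198\right)^{2} + 46 \left(-198\right)\right) 18114} = 57 \left(- \frac{1}{222}\right) \left(- \frac{1}{36822}\right) + \frac{1}{-101 + 39204 - 9108} \cdot \frac{1}{18114} = \left(- \frac{19}{74}\right) \left(- \frac{1}{36822}\right) + \frac{1}{29995} \cdot \frac{1}{18114} = \frac{1}{143412} + \frac{1}{29995} \cdot \frac{1}{18114} = \frac{1}{143412} + \frac{1}{543329430} = \frac{90578807}{12986660035860}$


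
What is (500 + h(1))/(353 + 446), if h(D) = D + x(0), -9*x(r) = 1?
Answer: 4508/7191 ≈ 0.62689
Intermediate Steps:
x(r) = -1/9 (x(r) = -1/9*1 = -1/9)
h(D) = -1/9 + D (h(D) = D - 1/9 = -1/9 + D)
(500 + h(1))/(353 + 446) = (500 + (-1/9 + 1))/(353 + 446) = (500 + 8/9)/799 = (1/799)*(4508/9) = 4508/7191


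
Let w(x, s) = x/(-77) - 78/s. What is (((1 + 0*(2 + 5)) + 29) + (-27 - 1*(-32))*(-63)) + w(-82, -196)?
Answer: -305653/1078 ≈ -283.54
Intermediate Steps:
w(x, s) = -78/s - x/77 (w(x, s) = x*(-1/77) - 78/s = -x/77 - 78/s = -78/s - x/77)
(((1 + 0*(2 + 5)) + 29) + (-27 - 1*(-32))*(-63)) + w(-82, -196) = (((1 + 0*(2 + 5)) + 29) + (-27 - 1*(-32))*(-63)) + (-78/(-196) - 1/77*(-82)) = (((1 + 0*7) + 29) + (-27 + 32)*(-63)) + (-78*(-1/196) + 82/77) = (((1 + 0) + 29) + 5*(-63)) + (39/98 + 82/77) = ((1 + 29) - 315) + 1577/1078 = (30 - 315) + 1577/1078 = -285 + 1577/1078 = -305653/1078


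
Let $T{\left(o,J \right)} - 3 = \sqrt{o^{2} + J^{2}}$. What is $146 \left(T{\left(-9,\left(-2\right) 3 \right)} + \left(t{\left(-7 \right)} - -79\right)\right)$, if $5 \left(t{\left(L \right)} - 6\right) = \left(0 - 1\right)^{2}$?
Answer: $\frac{64386}{5} + 438 \sqrt{13} \approx 14456.0$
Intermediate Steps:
$t{\left(L \right)} = \frac{31}{5}$ ($t{\left(L \right)} = 6 + \frac{\left(0 - 1\right)^{2}}{5} = 6 + \frac{\left(-1\right)^{2}}{5} = 6 + \frac{1}{5} \cdot 1 = 6 + \frac{1}{5} = \frac{31}{5}$)
$T{\left(o,J \right)} = 3 + \sqrt{J^{2} + o^{2}}$ ($T{\left(o,J \right)} = 3 + \sqrt{o^{2} + J^{2}} = 3 + \sqrt{J^{2} + o^{2}}$)
$146 \left(T{\left(-9,\left(-2\right) 3 \right)} + \left(t{\left(-7 \right)} - -79\right)\right) = 146 \left(\left(3 + \sqrt{\left(\left(-2\right) 3\right)^{2} + \left(-9\right)^{2}}\right) + \left(\frac{31}{5} - -79\right)\right) = 146 \left(\left(3 + \sqrt{\left(-6\right)^{2} + 81}\right) + \left(\frac{31}{5} + 79\right)\right) = 146 \left(\left(3 + \sqrt{36 + 81}\right) + \frac{426}{5}\right) = 146 \left(\left(3 + \sqrt{117}\right) + \frac{426}{5}\right) = 146 \left(\left(3 + 3 \sqrt{13}\right) + \frac{426}{5}\right) = 146 \left(\frac{441}{5} + 3 \sqrt{13}\right) = \frac{64386}{5} + 438 \sqrt{13}$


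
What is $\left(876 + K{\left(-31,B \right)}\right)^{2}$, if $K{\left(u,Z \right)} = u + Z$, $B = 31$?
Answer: $767376$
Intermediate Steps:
$K{\left(u,Z \right)} = Z + u$
$\left(876 + K{\left(-31,B \right)}\right)^{2} = \left(876 + \left(31 - 31\right)\right)^{2} = \left(876 + 0\right)^{2} = 876^{2} = 767376$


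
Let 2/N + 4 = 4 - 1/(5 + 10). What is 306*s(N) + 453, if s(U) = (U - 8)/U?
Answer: 4203/5 ≈ 840.60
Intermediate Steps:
N = -30 (N = 2/(-4 + (4 - 1/(5 + 10))) = 2/(-4 + (4 - 1/15)) = 2/(-4 + 59/15) = 2/(-1/15) = 2*(-15) = -30)
s(U) = (-8 + U)/U
306*s(N) + 453 = 306*((-8 - 30)/(-30)) + 453 = 306*(-1/30*(-38)) + 453 = 306*(19/15) + 453 = 1938/5 + 453 = 4203/5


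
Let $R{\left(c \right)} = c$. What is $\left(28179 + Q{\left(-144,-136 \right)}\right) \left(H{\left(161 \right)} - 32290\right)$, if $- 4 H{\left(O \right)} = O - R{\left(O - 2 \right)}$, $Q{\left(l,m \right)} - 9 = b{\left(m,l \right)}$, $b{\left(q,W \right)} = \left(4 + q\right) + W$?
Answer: $-901292436$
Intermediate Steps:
$b{\left(q,W \right)} = 4 + W + q$
$Q{\left(l,m \right)} = 13 + l + m$ ($Q{\left(l,m \right)} = 9 + \left(4 + l + m\right) = 13 + l + m$)
$H{\left(O \right)} = - \frac{1}{2}$ ($H{\left(O \right)} = - \frac{O - \left(O - 2\right)}{4} = - \frac{O - \left(-2 + O\right)}{4} = \left(- \frac{1}{4}\right) 2 = - \frac{1}{2}$)
$\left(28179 + Q{\left(-144,-136 \right)}\right) \left(H{\left(161 \right)} - 32290\right) = \left(28179 - 267\right) \left(- \frac{1}{2} - 32290\right) = \left(28179 - 267\right) \left(- \frac{64581}{2}\right) = 27912 \left(- \frac{64581}{2}\right) = -901292436$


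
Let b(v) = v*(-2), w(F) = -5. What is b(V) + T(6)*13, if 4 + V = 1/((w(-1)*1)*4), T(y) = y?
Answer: 861/10 ≈ 86.100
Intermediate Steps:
V = -81/20 (V = -4 + 1/(-5*1*4) = -4 + 1/(-5*4) = -4 + 1/(-20) = -4 - 1/20 = -81/20 ≈ -4.0500)
b(v) = -2*v
b(V) + T(6)*13 = -2*(-81/20) + 6*13 = 81/10 + 78 = 861/10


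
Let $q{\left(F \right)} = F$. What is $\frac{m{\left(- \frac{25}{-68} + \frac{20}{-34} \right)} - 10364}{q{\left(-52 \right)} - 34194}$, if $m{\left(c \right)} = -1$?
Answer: $\frac{10365}{34246} \approx 0.30266$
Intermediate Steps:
$\frac{m{\left(- \frac{25}{-68} + \frac{20}{-34} \right)} - 10364}{q{\left(-52 \right)} - 34194} = \frac{-1 - 10364}{-52 - 34194} = - \frac{10365}{-34246} = \left(-10365\right) \left(- \frac{1}{34246}\right) = \frac{10365}{34246}$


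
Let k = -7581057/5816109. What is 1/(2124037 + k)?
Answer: 102037/216730230368 ≈ 4.7080e-7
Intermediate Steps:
k = -133001/102037 (k = -7581057*1/5816109 = -133001/102037 ≈ -1.3035)
1/(2124037 + k) = 1/(2124037 - 133001/102037) = 1/(216730230368/102037) = 102037/216730230368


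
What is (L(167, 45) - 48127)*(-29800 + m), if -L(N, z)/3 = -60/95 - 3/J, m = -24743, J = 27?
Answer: 49872519272/19 ≈ 2.6249e+9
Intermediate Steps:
L(N, z) = 127/57 (L(N, z) = -3*(-60/95 - 3/27) = -3*(-60*1/95 - 3*1/27) = -3*(-12/19 - ⅑) = -3*(-127/171) = 127/57)
(L(167, 45) - 48127)*(-29800 + m) = (127/57 - 48127)*(-29800 - 24743) = -2743112/57*(-54543) = 49872519272/19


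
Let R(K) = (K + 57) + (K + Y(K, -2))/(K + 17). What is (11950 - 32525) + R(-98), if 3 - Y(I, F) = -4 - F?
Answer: -556601/27 ≈ -20615.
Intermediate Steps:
Y(I, F) = 7 + F (Y(I, F) = 3 - (-4 - F) = 3 + (4 + F) = 7 + F)
R(K) = 57 + K + (5 + K)/(17 + K) (R(K) = (K + 57) + (K + (7 - 2))/(K + 17) = (57 + K) + (K + 5)/(17 + K) = (57 + K) + (5 + K)/(17 + K) = 57 + K + (5 + K)/(17 + K))
(11950 - 32525) + R(-98) = (11950 - 32525) + (974 + (-98)² + 75*(-98))/(17 - 98) = -20575 + (974 + 9604 - 7350)/(-81) = -20575 - 1/81*3228 = -20575 - 1076/27 = -556601/27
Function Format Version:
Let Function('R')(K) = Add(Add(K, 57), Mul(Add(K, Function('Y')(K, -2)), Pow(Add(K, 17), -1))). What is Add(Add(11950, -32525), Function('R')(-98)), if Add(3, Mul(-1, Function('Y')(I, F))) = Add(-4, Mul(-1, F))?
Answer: Rational(-556601, 27) ≈ -20615.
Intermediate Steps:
Function('Y')(I, F) = Add(7, F) (Function('Y')(I, F) = Add(3, Mul(-1, Add(-4, Mul(-1, F)))) = Add(3, Add(4, F)) = Add(7, F))
Function('R')(K) = Add(57, K, Mul(Pow(Add(17, K), -1), Add(5, K))) (Function('R')(K) = Add(Add(K, 57), Mul(Add(K, Add(7, -2)), Pow(Add(K, 17), -1))) = Add(Add(57, K), Mul(Add(K, 5), Pow(Add(17, K), -1))) = Add(Add(57, K), Mul(Add(5, K), Pow(Add(17, K), -1))) = Add(Add(57, K), Mul(Pow(Add(17, K), -1), Add(5, K))) = Add(57, K, Mul(Pow(Add(17, K), -1), Add(5, K))))
Add(Add(11950, -32525), Function('R')(-98)) = Add(Add(11950, -32525), Mul(Pow(Add(17, -98), -1), Add(974, Pow(-98, 2), Mul(75, -98)))) = Add(-20575, Mul(Pow(-81, -1), Add(974, 9604, -7350))) = Add(-20575, Mul(Rational(-1, 81), 3228)) = Add(-20575, Rational(-1076, 27)) = Rational(-556601, 27)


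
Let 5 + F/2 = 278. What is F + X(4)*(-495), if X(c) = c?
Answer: -1434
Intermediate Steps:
F = 546 (F = -10 + 2*278 = -10 + 556 = 546)
F + X(4)*(-495) = 546 + 4*(-495) = 546 - 1980 = -1434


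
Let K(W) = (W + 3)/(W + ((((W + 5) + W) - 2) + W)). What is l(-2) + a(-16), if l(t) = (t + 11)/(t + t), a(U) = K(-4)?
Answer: -113/52 ≈ -2.1731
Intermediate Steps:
K(W) = (3 + W)/(3 + 4*W) (K(W) = (3 + W)/(W + ((((5 + W) + W) - 2) + W)) = (3 + W)/(W + (((5 + 2*W) - 2) + W)) = (3 + W)/(W + ((3 + 2*W) + W)) = (3 + W)/(W + (3 + 3*W)) = (3 + W)/(3 + 4*W))
a(U) = 1/13 (a(U) = (3 - 4)/(3 + 4*(-4)) = -1/(3 - 16) = -1/(-13) = -1/13*(-1) = 1/13)
l(t) = (11 + t)/(2*t) (l(t) = (11 + t)/((2*t)) = (11 + t)*(1/(2*t)) = (11 + t)/(2*t))
l(-2) + a(-16) = (½)*(11 - 2)/(-2) + 1/13 = (½)*(-½)*9 + 1/13 = -9/4 + 1/13 = -113/52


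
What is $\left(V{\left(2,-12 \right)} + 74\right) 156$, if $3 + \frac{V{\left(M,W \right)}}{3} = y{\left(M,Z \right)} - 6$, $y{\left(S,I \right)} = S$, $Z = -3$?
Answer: $8268$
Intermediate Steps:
$V{\left(M,W \right)} = -27 + 3 M$ ($V{\left(M,W \right)} = -9 + 3 \left(M - 6\right) = -9 + 3 \left(-6 + M\right) = -9 + \left(-18 + 3 M\right) = -27 + 3 M$)
$\left(V{\left(2,-12 \right)} + 74\right) 156 = \left(\left(-27 + 3 \cdot 2\right) + 74\right) 156 = \left(\left(-27 + 6\right) + 74\right) 156 = \left(-21 + 74\right) 156 = 53 \cdot 156 = 8268$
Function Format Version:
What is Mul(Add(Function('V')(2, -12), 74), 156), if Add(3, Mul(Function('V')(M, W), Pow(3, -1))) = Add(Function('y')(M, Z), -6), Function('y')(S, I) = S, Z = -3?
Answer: 8268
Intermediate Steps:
Function('V')(M, W) = Add(-27, Mul(3, M)) (Function('V')(M, W) = Add(-9, Mul(3, Add(M, -6))) = Add(-9, Mul(3, Add(-6, M))) = Add(-9, Add(-18, Mul(3, M))) = Add(-27, Mul(3, M)))
Mul(Add(Function('V')(2, -12), 74), 156) = Mul(Add(Add(-27, Mul(3, 2)), 74), 156) = Mul(Add(Add(-27, 6), 74), 156) = Mul(Add(-21, 74), 156) = Mul(53, 156) = 8268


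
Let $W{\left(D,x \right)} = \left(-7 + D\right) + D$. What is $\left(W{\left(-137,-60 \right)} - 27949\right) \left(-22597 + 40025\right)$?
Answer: $-491992440$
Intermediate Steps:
$W{\left(D,x \right)} = -7 + 2 D$
$\left(W{\left(-137,-60 \right)} - 27949\right) \left(-22597 + 40025\right) = \left(\left(-7 + 2 \left(-137\right)\right) - 27949\right) \left(-22597 + 40025\right) = \left(\left(-7 - 274\right) - 27949\right) 17428 = \left(-281 - 27949\right) 17428 = \left(-28230\right) 17428 = -491992440$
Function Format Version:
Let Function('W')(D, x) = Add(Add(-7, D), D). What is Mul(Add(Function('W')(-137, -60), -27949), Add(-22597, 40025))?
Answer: -491992440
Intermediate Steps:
Function('W')(D, x) = Add(-7, Mul(2, D))
Mul(Add(Function('W')(-137, -60), -27949), Add(-22597, 40025)) = Mul(Add(Add(-7, Mul(2, -137)), -27949), Add(-22597, 40025)) = Mul(Add(Add(-7, -274), -27949), 17428) = Mul(Add(-281, -27949), 17428) = Mul(-28230, 17428) = -491992440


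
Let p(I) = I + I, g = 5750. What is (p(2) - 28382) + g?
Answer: -22628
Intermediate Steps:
p(I) = 2*I
(p(2) - 28382) + g = (2*2 - 28382) + 5750 = (4 - 28382) + 5750 = -28378 + 5750 = -22628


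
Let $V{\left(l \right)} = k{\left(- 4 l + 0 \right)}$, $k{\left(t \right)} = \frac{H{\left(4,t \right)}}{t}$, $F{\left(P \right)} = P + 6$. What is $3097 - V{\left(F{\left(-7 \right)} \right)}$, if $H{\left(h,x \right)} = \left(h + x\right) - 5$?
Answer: $\frac{12385}{4} \approx 3096.3$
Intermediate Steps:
$H{\left(h,x \right)} = -5 + h + x$
$F{\left(P \right)} = 6 + P$
$k{\left(t \right)} = \frac{-1 + t}{t}$ ($k{\left(t \right)} = \frac{-5 + 4 + t}{t} = \frac{-1 + t}{t}$)
$V{\left(l \right)} = - \frac{-1 - 4 l}{4 l}$ ($V{\left(l \right)} = \frac{-1 + \left(- 4 l + 0\right)}{- 4 l + 0} = \frac{-1 - 4 l}{\left(-4\right) l} = - \frac{1}{4 l} \left(-1 - 4 l\right) = - \frac{-1 - 4 l}{4 l}$)
$3097 - V{\left(F{\left(-7 \right)} \right)} = 3097 - \frac{\frac{1}{4} + \left(6 - 7\right)}{6 - 7} = 3097 - \frac{\frac{1}{4} - 1}{-1} = 3097 - \left(-1\right) \left(- \frac{3}{4}\right) = 3097 - \frac{3}{4} = \frac{12385}{4}$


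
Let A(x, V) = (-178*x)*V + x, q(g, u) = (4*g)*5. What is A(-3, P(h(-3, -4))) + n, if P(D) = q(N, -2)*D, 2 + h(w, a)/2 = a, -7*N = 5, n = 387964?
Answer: 3356527/7 ≈ 4.7950e+5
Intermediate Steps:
N = -5/7 (N = -⅐*5 = -5/7 ≈ -0.71429)
h(w, a) = -4 + 2*a
q(g, u) = 20*g
P(D) = -100*D/7 (P(D) = (20*(-5/7))*D = -100*D/7)
A(x, V) = x - 178*V*x (A(x, V) = -178*V*x + x = x - 178*V*x)
A(-3, P(h(-3, -4))) + n = -3*(1 - (-17800)*(-4 + 2*(-4))/7) + 387964 = -3*(1 - (-17800)*(-4 - 8)/7) + 387964 = -3*(1 - (-17800)*(-12)/7) + 387964 = -3*(1 - 178*1200/7) + 387964 = -3*(1 - 213600/7) + 387964 = -3*(-213593/7) + 387964 = 640779/7 + 387964 = 3356527/7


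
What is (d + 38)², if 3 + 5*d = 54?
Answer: 58081/25 ≈ 2323.2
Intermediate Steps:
d = 51/5 (d = -⅗ + (⅕)*54 = -⅗ + 54/5 = 51/5 ≈ 10.200)
(d + 38)² = (51/5 + 38)² = (241/5)² = 58081/25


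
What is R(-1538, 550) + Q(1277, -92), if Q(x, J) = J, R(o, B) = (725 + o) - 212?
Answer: -1117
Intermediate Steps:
R(o, B) = 513 + o
R(-1538, 550) + Q(1277, -92) = (513 - 1538) - 92 = -1025 - 92 = -1117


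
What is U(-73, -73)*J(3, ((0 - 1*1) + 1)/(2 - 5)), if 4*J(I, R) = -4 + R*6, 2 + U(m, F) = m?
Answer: 75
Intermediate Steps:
U(m, F) = -2 + m
J(I, R) = -1 + 3*R/2 (J(I, R) = (-4 + R*6)/4 = (-4 + 6*R)/4 = -1 + 3*R/2)
U(-73, -73)*J(3, ((0 - 1*1) + 1)/(2 - 5)) = (-2 - 73)*(-1 + 3*(((0 - 1*1) + 1)/(2 - 5))/2) = -75*(-1 + 3*(((0 - 1) + 1)/(-3))/2) = -75*(-1 + 3*((-1 + 1)*(-⅓))/2) = -75*(-1 + 3*(0*(-⅓))/2) = -75*(-1 + (3/2)*0) = -75*(-1 + 0) = -75*(-1) = 75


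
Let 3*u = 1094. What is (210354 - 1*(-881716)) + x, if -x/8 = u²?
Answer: 253942/9 ≈ 28216.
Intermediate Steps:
u = 1094/3 (u = (⅓)*1094 = 1094/3 ≈ 364.67)
x = -9574688/9 (x = -8*(1094/3)² = -8*1196836/9 = -9574688/9 ≈ -1.0639e+6)
(210354 - 1*(-881716)) + x = (210354 - 1*(-881716)) - 9574688/9 = (210354 + 881716) - 9574688/9 = 1092070 - 9574688/9 = 253942/9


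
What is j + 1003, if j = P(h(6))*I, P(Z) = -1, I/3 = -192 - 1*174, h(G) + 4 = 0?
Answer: 2101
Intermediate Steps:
h(G) = -4 (h(G) = -4 + 0 = -4)
I = -1098 (I = 3*(-192 - 1*174) = 3*(-192 - 174) = 3*(-366) = -1098)
j = 1098 (j = -1*(-1098) = 1098)
j + 1003 = 1098 + 1003 = 2101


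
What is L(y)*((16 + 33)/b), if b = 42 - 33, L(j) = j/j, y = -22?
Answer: 49/9 ≈ 5.4444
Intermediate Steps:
L(j) = 1
b = 9
L(y)*((16 + 33)/b) = 1*((16 + 33)/9) = 1*(49*(1/9)) = 1*(49/9) = 49/9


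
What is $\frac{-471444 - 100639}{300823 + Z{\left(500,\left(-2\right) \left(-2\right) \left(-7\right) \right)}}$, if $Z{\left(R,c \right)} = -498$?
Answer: $- \frac{572083}{300325} \approx -1.9049$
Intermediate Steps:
$\frac{-471444 - 100639}{300823 + Z{\left(500,\left(-2\right) \left(-2\right) \left(-7\right) \right)}} = \frac{-471444 - 100639}{300823 - 498} = - \frac{572083}{300325}$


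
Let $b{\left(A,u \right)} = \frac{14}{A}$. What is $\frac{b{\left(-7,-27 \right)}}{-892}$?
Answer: $\frac{1}{446} \approx 0.0022422$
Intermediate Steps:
$\frac{b{\left(-7,-27 \right)}}{-892} = \frac{14 \frac{1}{-7}}{-892} = 14 \left(- \frac{1}{7}\right) \left(- \frac{1}{892}\right) = \left(-2\right) \left(- \frac{1}{892}\right) = \frac{1}{446}$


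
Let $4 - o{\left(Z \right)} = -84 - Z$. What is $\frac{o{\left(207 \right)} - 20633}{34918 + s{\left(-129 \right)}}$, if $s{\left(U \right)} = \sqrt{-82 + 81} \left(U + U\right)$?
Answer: $- \frac{177540571}{304833322} - \frac{1311801 i}{304833322} \approx -0.58242 - 0.0043033 i$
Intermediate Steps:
$o{\left(Z \right)} = 88 + Z$ ($o{\left(Z \right)} = 4 - \left(-84 - Z\right) = 4 + \left(84 + Z\right) = 88 + Z$)
$s{\left(U \right)} = 2 i U$ ($s{\left(U \right)} = \sqrt{-1} \cdot 2 U = i 2 U = 2 i U$)
$\frac{o{\left(207 \right)} - 20633}{34918 + s{\left(-129 \right)}} = \frac{\left(88 + 207\right) - 20633}{34918 + 2 i \left(-129\right)} = \frac{295 - 20633}{34918 - 258 i} = - 20338 \frac{34918 + 258 i}{1219333288} = - \frac{10169 \left(34918 + 258 i\right)}{609666644}$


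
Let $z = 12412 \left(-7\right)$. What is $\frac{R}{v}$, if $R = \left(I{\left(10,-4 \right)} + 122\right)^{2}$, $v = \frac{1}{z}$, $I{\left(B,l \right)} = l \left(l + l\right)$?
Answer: $-2060540944$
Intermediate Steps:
$z = -86884$
$I{\left(B,l \right)} = 2 l^{2}$ ($I{\left(B,l \right)} = l 2 l = 2 l^{2}$)
$v = - \frac{1}{86884}$ ($v = \frac{1}{-86884} = - \frac{1}{86884} \approx -1.151 \cdot 10^{-5}$)
$R = 23716$ ($R = \left(2 \left(-4\right)^{2} + 122\right)^{2} = \left(2 \cdot 16 + 122\right)^{2} = \left(32 + 122\right)^{2} = 154^{2} = 23716$)
$\frac{R}{v} = \frac{23716}{- \frac{1}{86884}} = 23716 \left(-86884\right) = -2060540944$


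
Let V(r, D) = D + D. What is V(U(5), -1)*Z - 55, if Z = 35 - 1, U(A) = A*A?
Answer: -123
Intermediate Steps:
U(A) = A**2
V(r, D) = 2*D
Z = 34
V(U(5), -1)*Z - 55 = (2*(-1))*34 - 55 = -2*34 - 55 = -68 - 55 = -123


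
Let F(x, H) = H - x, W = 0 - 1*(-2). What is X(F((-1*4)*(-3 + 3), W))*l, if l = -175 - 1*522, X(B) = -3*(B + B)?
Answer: 8364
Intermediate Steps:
W = 2 (W = 0 + 2 = 2)
X(B) = -6*B
l = -697 (l = -175 - 522 = -697)
X(F((-1*4)*(-3 + 3), W))*l = -6*(2 - (-1*4)*(-3 + 3))*(-697) = -6*(2 - (-4)*0)*(-697) = -6*(2 - 1*0)*(-697) = -6*(2 + 0)*(-697) = -6*2*(-697) = -12*(-697) = 8364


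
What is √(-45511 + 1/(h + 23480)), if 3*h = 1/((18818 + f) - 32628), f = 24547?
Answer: 26*I*√38510067854546357155/756314281 ≈ 213.33*I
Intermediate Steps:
h = 1/32211 (h = 1/(3*((18818 + 24547) - 32628)) = 1/(3*(43365 - 32628)) = (⅓)/10737 = (⅓)*(1/10737) = 1/32211 ≈ 3.1045e-5)
√(-45511 + 1/(h + 23480)) = √(-45511 + 1/(1/32211 + 23480)) = √(-45511 + 1/(756314281/32211)) = √(-45511 + 32211/756314281) = √(-34420619210380/756314281) = 26*I*√38510067854546357155/756314281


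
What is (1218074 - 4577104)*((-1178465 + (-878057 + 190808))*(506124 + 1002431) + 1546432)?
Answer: 9454092845057947140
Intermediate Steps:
(1218074 - 4577104)*((-1178465 + (-878057 + 190808))*(506124 + 1002431) + 1546432) = -3359030*((-1178465 - 687249)*1508555 + 1546432) = -3359030*(-1865714*1508555 + 1546432) = -3359030*(-2814532183270 + 1546432) = -3359030*(-2814530636838) = 9454092845057947140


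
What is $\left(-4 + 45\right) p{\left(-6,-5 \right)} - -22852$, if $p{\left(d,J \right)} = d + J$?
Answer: $22401$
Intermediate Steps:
$p{\left(d,J \right)} = J + d$
$\left(-4 + 45\right) p{\left(-6,-5 \right)} - -22852 = \left(-4 + 45\right) \left(-5 - 6\right) - -22852 = 41 \left(-11\right) + 22852 = -451 + 22852 = 22401$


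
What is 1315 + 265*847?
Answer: 225770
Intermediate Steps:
1315 + 265*847 = 1315 + 224455 = 225770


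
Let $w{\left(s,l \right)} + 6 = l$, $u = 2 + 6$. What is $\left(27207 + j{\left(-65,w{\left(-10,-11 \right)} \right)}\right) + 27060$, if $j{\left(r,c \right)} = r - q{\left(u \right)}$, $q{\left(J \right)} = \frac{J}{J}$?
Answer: $54201$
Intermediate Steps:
$u = 8$
$w{\left(s,l \right)} = -6 + l$
$q{\left(J \right)} = 1$
$j{\left(r,c \right)} = -1 + r$ ($j{\left(r,c \right)} = r - 1 = -1 + r$)
$\left(27207 + j{\left(-65,w{\left(-10,-11 \right)} \right)}\right) + 27060 = \left(27207 - 66\right) + 27060 = 27141 + 27060 = 54201$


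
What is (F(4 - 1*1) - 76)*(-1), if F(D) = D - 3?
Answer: 76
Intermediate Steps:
F(D) = -3 + D
(F(4 - 1*1) - 76)*(-1) = ((-3 + (4 - 1*1)) - 76)*(-1) = ((-3 + (4 - 1)) - 76)*(-1) = ((-3 + 3) - 76)*(-1) = (0 - 76)*(-1) = -76*(-1) = 76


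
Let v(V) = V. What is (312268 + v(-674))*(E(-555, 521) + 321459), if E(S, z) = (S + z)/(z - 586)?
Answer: 6510715811186/65 ≈ 1.0016e+11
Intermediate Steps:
E(S, z) = (S + z)/(-586 + z)
(312268 + v(-674))*(E(-555, 521) + 321459) = (312268 - 674)*((-555 + 521)/(-586 + 521) + 321459) = 311594*(-34/(-65) + 321459) = 311594*(-1/65*(-34) + 321459) = 311594*(34/65 + 321459) = 311594*(20894869/65) = 6510715811186/65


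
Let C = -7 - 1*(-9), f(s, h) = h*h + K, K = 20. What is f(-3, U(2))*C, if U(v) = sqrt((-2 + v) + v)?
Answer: 44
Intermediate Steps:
U(v) = sqrt(-2 + 2*v)
f(s, h) = 20 + h**2 (f(s, h) = h*h + 20 = h**2 + 20 = 20 + h**2)
C = 2 (C = -7 + 9 = 2)
f(-3, U(2))*C = (20 + (sqrt(-2 + 2*2))**2)*2 = (20 + (sqrt(-2 + 4))**2)*2 = (20 + (sqrt(2))**2)*2 = (20 + 2)*2 = 22*2 = 44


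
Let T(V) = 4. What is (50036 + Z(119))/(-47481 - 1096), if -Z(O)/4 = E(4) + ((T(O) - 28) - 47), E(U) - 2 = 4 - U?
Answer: -50312/48577 ≈ -1.0357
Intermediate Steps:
E(U) = 6 - U (E(U) = 2 + (4 - U) = 6 - U)
Z(O) = 276 (Z(O) = -4*((6 - 1*4) + ((4 - 28) - 47)) = -4*((6 - 4) + (-24 - 47)) = -4*(2 - 71) = -4*(-69) = 276)
(50036 + Z(119))/(-47481 - 1096) = (50036 + 276)/(-47481 - 1096) = 50312/(-48577) = 50312*(-1/48577) = -50312/48577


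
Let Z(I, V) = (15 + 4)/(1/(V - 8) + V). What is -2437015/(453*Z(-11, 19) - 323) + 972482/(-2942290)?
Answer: -250968521622959/13165276605 ≈ -19063.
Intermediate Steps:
Z(I, V) = 19/(V + 1/(-8 + V)) (Z(I, V) = 19/(1/(-8 + V) + V) = 19/(V + 1/(-8 + V)))
-2437015/(453*Z(-11, 19) - 323) + 972482/(-2942290) = -2437015/(453*(19*(-8 + 19)/(1 + 19**2 - 8*19)) - 323) + 972482/(-2942290) = -2437015/(453*(19*11/(1 + 361 - 152)) - 323) + 972482*(-1/2942290) = -2437015/(453*(19*11/210) - 323) - 486241/1471145 = -2437015/(453*(19*(1/210)*11) - 323) - 486241/1471145 = -2437015/(453*(209/210) - 323) - 486241/1471145 = -2437015/(31559/70 - 323) - 486241/1471145 = -2437015/8949/70 - 486241/1471145 = -2437015*70/8949 - 486241/1471145 = -170591050/8949 - 486241/1471145 = -250968521622959/13165276605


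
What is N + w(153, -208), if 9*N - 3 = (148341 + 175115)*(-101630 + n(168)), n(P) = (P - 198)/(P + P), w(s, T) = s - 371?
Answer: -10957621373/3 ≈ -3.6525e+9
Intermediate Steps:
w(s, T) = -371 + s
n(P) = (-198 + P)/(2*P) (n(P) = (-198 + P)/((2*P)) = (-198 + P)*(1/(2*P)) = (-198 + P)/(2*P))
N = -10957620719/3 (N = 1/3 + ((148341 + 175115)*(-101630 + (1/2)*(-198 + 168)/168))/9 = 1/3 + (323456*(-101630 + (1/2)*(1/168)*(-30)))/9 = 1/3 + (323456*(-101630 - 5/56))/9 = 1/3 + (323456*(-5691285/56))/9 = 1/3 + (1/9)*(-32872862160) = 1/3 - 3652540240 = -10957620719/3 ≈ -3.6525e+9)
N + w(153, -208) = -10957620719/3 + (-371 + 153) = -10957620719/3 - 218 = -10957621373/3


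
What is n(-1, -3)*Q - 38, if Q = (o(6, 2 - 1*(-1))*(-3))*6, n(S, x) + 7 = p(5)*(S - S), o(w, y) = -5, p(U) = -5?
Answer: -668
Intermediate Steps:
n(S, x) = -7 (n(S, x) = -7 - 5*(S - S) = -7 - 5*0 = -7 + 0 = -7)
Q = 90 (Q = -5*(-3)*6 = 15*6 = 90)
n(-1, -3)*Q - 38 = -7*90 - 38 = -630 - 38 = -668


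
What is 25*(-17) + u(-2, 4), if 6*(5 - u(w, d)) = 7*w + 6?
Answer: -1256/3 ≈ -418.67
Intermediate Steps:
u(w, d) = 4 - 7*w/6 (u(w, d) = 5 - (7*w + 6)/6 = 5 - (6 + 7*w)/6 = 5 + (-1 - 7*w/6) = 4 - 7*w/6)
25*(-17) + u(-2, 4) = 25*(-17) + (4 - 7/6*(-2)) = -425 + (4 + 7/3) = -425 + 19/3 = -1256/3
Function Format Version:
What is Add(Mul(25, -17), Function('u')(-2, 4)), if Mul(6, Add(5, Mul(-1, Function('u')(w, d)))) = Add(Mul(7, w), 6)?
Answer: Rational(-1256, 3) ≈ -418.67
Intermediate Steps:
Function('u')(w, d) = Add(4, Mul(Rational(-7, 6), w)) (Function('u')(w, d) = Add(5, Mul(Rational(-1, 6), Add(Mul(7, w), 6))) = Add(5, Mul(Rational(-1, 6), Add(6, Mul(7, w)))) = Add(5, Add(-1, Mul(Rational(-7, 6), w))) = Add(4, Mul(Rational(-7, 6), w)))
Add(Mul(25, -17), Function('u')(-2, 4)) = Add(Mul(25, -17), Add(4, Mul(Rational(-7, 6), -2))) = Add(-425, Add(4, Rational(7, 3))) = Add(-425, Rational(19, 3)) = Rational(-1256, 3)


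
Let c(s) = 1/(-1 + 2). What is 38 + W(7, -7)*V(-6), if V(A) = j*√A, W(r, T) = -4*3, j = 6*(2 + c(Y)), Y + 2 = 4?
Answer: 38 - 216*I*√6 ≈ 38.0 - 529.09*I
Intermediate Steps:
Y = 2 (Y = -2 + 4 = 2)
c(s) = 1 (c(s) = 1/1 = 1)
j = 18 (j = 6*(2 + 1) = 6*3 = 18)
W(r, T) = -12
V(A) = 18*√A
38 + W(7, -7)*V(-6) = 38 - 216*√(-6) = 38 - 216*I*√6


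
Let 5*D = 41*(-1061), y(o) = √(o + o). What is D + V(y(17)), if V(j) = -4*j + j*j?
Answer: -43331/5 - 4*√34 ≈ -8689.5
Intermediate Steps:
y(o) = √2*√o (y(o) = √(2*o) = √2*√o)
D = -43501/5 (D = (41*(-1061))/5 = (⅕)*(-43501) = -43501/5 ≈ -8700.2)
V(j) = j² - 4*j (V(j) = -4*j + j² = j² - 4*j)
D + V(y(17)) = -43501/5 + (√2*√17)*(-4 + √2*√17) = -43501/5 + √34*(-4 + √34)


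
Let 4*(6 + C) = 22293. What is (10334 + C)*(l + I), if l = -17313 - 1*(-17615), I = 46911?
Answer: 3002982865/4 ≈ 7.5075e+8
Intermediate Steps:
C = 22269/4 (C = -6 + (¼)*22293 = -6 + 22293/4 = 22269/4 ≈ 5567.3)
l = 302 (l = -17313 + 17615 = 302)
(10334 + C)*(l + I) = (10334 + 22269/4)*(302 + 46911) = (63605/4)*47213 = 3002982865/4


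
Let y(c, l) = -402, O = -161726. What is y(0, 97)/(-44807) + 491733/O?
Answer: -21968066679/7246456882 ≈ -3.0316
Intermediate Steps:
y(0, 97)/(-44807) + 491733/O = -402/(-44807) + 491733/(-161726) = -402*(-1/44807) + 491733*(-1/161726) = 402/44807 - 491733/161726 = -21968066679/7246456882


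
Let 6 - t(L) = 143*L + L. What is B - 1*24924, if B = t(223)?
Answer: -57030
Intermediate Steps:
t(L) = 6 - 144*L (t(L) = 6 - (143*L + L) = 6 - 144*L)
B = -32106 (B = 6 - 144*223 = 6 - 32112 = -32106)
B - 1*24924 = -32106 - 1*24924 = -32106 - 24924 = -57030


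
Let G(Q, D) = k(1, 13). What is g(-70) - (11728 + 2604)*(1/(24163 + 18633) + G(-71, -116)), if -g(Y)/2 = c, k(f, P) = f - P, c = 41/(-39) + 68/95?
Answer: 524417217383/3049215 ≈ 1.7198e+5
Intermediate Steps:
c = -1243/3705 (c = 41*(-1/39) + 68*(1/95) = -41/39 + 68/95 = -1243/3705 ≈ -0.33549)
G(Q, D) = -12 (G(Q, D) = 1 - 1*13 = 1 - 13 = -12)
g(Y) = 2486/3705 (g(Y) = -2*(-1243/3705) = 2486/3705)
g(-70) - (11728 + 2604)*(1/(24163 + 18633) + G(-71, -116)) = 2486/3705 - (11728 + 2604)*(1/(24163 + 18633) - 12) = 2486/3705 - 14332*(1/42796 - 12) = 2486/3705 - 14332*(-513551)/42796 = 2486/3705 - 1*(-1840053233/10699) = 2486/3705 + 1840053233/10699 = 524417217383/3049215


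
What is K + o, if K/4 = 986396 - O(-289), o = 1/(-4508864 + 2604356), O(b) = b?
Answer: 7516597903919/1904508 ≈ 3.9467e+6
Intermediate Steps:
o = -1/1904508 (o = 1/(-1904508) = -1/1904508 ≈ -5.2507e-7)
K = 3946740 (K = 4*(986396 - 1*(-289)) = 4*(986396 + 289) = 4*986685 = 3946740)
K + o = 3946740 - 1/1904508 = 7516597903919/1904508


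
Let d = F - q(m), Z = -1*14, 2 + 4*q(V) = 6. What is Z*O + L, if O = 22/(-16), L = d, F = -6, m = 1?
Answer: 49/4 ≈ 12.250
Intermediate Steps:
q(V) = 1 (q(V) = -½ + (¼)*6 = -½ + 3/2 = 1)
Z = -14
d = -7 (d = -6 - 1*1 = -6 - 1 = -7)
L = -7
O = -11/8 (O = 22*(-1/16) = -11/8 ≈ -1.3750)
Z*O + L = -14*(-11/8) - 7 = 77/4 - 7 = 49/4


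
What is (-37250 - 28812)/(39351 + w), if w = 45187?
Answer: -33031/42269 ≈ -0.78145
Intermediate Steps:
(-37250 - 28812)/(39351 + w) = (-37250 - 28812)/(39351 + 45187) = -66062/84538 = -66062*1/84538 = -33031/42269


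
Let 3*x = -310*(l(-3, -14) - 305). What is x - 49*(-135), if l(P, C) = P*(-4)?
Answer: 110675/3 ≈ 36892.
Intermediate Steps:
l(P, C) = -4*P
x = 90830/3 (x = (-310*(-4*(-3) - 305))/3 = (-310*(12 - 305))/3 = (-310*(-293))/3 = (1/3)*90830 = 90830/3 ≈ 30277.)
x - 49*(-135) = 90830/3 - 49*(-135) = 90830/3 - 1*(-6615) = 90830/3 + 6615 = 110675/3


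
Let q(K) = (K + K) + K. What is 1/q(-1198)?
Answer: -1/3594 ≈ -0.00027824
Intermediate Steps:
q(K) = 3*K (q(K) = 2*K + K = 3*K)
1/q(-1198) = 1/(3*(-1198)) = 1/(-3594) = -1/3594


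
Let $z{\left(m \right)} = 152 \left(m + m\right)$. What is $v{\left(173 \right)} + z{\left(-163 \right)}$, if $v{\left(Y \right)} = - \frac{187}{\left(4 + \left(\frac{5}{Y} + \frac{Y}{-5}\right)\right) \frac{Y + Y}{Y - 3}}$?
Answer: $- \frac{119115783}{2404} \approx -49549.0$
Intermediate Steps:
$z{\left(m \right)} = 304 m$ ($z{\left(m \right)} = 152 \cdot 2 m = 304 m$)
$v{\left(Y \right)} = - \frac{187 \left(-3 + Y\right)}{2 Y \left(4 + \frac{5}{Y} - \frac{Y}{5}\right)}$ ($v{\left(Y \right)} = - \frac{187}{\left(4 + \left(\frac{5}{Y} + Y \left(- \frac{1}{5}\right)\right)\right) \frac{2 Y}{-3 + Y}} = - \frac{187}{\left(4 - \left(- \frac{5}{Y} + \frac{Y}{5}\right)\right) \frac{2 Y}{-3 + Y}} = - \frac{187}{\left(4 + \frac{5}{Y} - \frac{Y}{5}\right) \frac{2 Y}{-3 + Y}} = - \frac{187}{2 Y \frac{1}{-3 + Y} \left(4 + \frac{5}{Y} - \frac{Y}{5}\right)} = - 187 \frac{-3 + Y}{2 Y \left(4 + \frac{5}{Y} - \frac{Y}{5}\right)} = - \frac{187 \left(-3 + Y\right)}{2 Y \left(4 + \frac{5}{Y} - \frac{Y}{5}\right)}$)
$v{\left(173 \right)} + z{\left(-163 \right)} = \frac{935 \left(3 - 173\right)}{2 \left(25 - 173^{2} + 20 \cdot 173\right)} + 304 \left(-163\right) = \frac{935 \left(3 - 173\right)}{2 \left(25 - 29929 + 3460\right)} - 49552 = \frac{935}{2} \frac{1}{25 - 29929 + 3460} \left(-170\right) - 49552 = \frac{935}{2} \frac{1}{-26444} \left(-170\right) - 49552 = \frac{935}{2} \left(- \frac{1}{26444}\right) \left(-170\right) - 49552 = \frac{7225}{2404} - 49552 = - \frac{119115783}{2404}$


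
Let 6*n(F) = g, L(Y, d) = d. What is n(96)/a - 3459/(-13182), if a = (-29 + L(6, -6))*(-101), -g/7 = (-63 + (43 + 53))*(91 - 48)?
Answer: -228458/1109485 ≈ -0.20591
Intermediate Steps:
g = -9933 (g = -7*(-63 + (43 + 53))*(91 - 48) = -7*(-63 + 96)*43 = -231*43 = -7*1419 = -9933)
n(F) = -3311/2 (n(F) = (⅙)*(-9933) = -3311/2)
a = 3535 (a = (-29 - 6)*(-101) = -35*(-101) = 3535)
n(96)/a - 3459/(-13182) = -3311/2/3535 - 3459/(-13182) = -3311/2*1/3535 - 3459*(-1/13182) = -473/1010 + 1153/4394 = -228458/1109485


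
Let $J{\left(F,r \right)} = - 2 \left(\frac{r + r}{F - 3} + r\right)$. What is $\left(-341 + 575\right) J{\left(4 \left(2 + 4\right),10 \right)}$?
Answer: $- \frac{35880}{7} \approx -5125.7$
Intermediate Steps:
$J{\left(F,r \right)} = - 2 r - \frac{4 r}{-3 + F}$ ($J{\left(F,r \right)} = - 2 \left(\frac{2 r}{-3 + F} + r\right) = - 2 \left(r + \frac{2 r}{-3 + F}\right) = - 2 r - \frac{4 r}{-3 + F}$)
$\left(-341 + 575\right) J{\left(4 \left(2 + 4\right),10 \right)} = \left(-341 + 575\right) 2 \cdot 10 \frac{1}{-3 + 4 \left(2 + 4\right)} \left(1 - 4 \left(2 + 4\right)\right) = 234 \cdot 2 \cdot 10 \frac{1}{-3 + 4 \cdot 6} \left(1 - 4 \cdot 6\right) = 234 \cdot 2 \cdot 10 \frac{1}{-3 + 24} \left(1 - 24\right) = 234 \cdot 2 \cdot 10 \cdot \frac{1}{21} \left(1 - 24\right) = 234 \cdot 2 \cdot 10 \cdot \frac{1}{21} \left(-23\right) = 234 \left(- \frac{460}{21}\right) = - \frac{35880}{7}$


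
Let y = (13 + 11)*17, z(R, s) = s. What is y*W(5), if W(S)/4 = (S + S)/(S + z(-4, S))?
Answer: 1632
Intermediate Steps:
y = 408 (y = 24*17 = 408)
W(S) = 4 (W(S) = 4*((S + S)/(S + S)) = 4*((2*S)/((2*S))) = 4*((2*S)*(1/(2*S))) = 4*1 = 4)
y*W(5) = 408*4 = 1632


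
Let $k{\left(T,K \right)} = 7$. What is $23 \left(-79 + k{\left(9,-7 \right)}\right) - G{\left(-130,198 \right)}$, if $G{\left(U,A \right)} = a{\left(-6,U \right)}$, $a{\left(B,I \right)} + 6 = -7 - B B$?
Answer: $-1607$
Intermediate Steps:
$a{\left(B,I \right)} = -13 - B^{2}$ ($a{\left(B,I \right)} = -6 - \left(7 + B B\right) = -6 - \left(7 + B^{2}\right) = -13 - B^{2}$)
$G{\left(U,A \right)} = -49$ ($G{\left(U,A \right)} = -13 - \left(-6\right)^{2} = -13 - 36 = -49$)
$23 \left(-79 + k{\left(9,-7 \right)}\right) - G{\left(-130,198 \right)} = 23 \left(-79 + 7\right) - -49 = 23 \left(-72\right) + 49 = -1656 + 49 = -1607$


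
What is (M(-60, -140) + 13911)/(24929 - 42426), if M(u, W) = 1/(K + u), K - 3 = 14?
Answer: -598172/752371 ≈ -0.79505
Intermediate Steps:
K = 17 (K = 3 + 14 = 17)
M(u, W) = 1/(17 + u)
(M(-60, -140) + 13911)/(24929 - 42426) = (1/(17 - 60) + 13911)/(24929 - 42426) = (1/(-43) + 13911)/(-17497) = (-1/43 + 13911)*(-1/17497) = (598172/43)*(-1/17497) = -598172/752371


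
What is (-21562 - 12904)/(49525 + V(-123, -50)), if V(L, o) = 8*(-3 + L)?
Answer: -34466/48517 ≈ -0.71039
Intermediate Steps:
V(L, o) = -24 + 8*L
(-21562 - 12904)/(49525 + V(-123, -50)) = (-21562 - 12904)/(49525 + (-24 + 8*(-123))) = -34466/(49525 + (-24 - 984)) = -34466/(49525 - 1008) = -34466/48517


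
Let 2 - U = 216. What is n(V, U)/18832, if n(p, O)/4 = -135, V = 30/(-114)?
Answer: -135/4708 ≈ -0.028675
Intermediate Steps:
U = -214 (U = 2 - 1*216 = 2 - 216 = -214)
V = -5/19 (V = 30*(-1/114) = -5/19 ≈ -0.26316)
n(p, O) = -540 (n(p, O) = 4*(-135) = -540)
n(V, U)/18832 = -540/18832 = -540*1/18832 = -135/4708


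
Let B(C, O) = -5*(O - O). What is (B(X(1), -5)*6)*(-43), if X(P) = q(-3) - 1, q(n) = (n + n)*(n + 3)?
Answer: 0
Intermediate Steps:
q(n) = 2*n*(3 + n) (q(n) = (2*n)*(3 + n) = 2*n*(3 + n))
X(P) = -1 (X(P) = 2*(-3)*(3 - 3) - 1 = 2*(-3)*0 - 1 = 0 - 1 = -1)
B(C, O) = 0 (B(C, O) = -5*0 = 0)
(B(X(1), -5)*6)*(-43) = (0*6)*(-43) = 0*(-43) = 0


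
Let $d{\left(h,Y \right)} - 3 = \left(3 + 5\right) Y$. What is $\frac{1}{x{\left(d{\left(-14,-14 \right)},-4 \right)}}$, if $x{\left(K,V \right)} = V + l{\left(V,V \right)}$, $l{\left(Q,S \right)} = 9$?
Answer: $\frac{1}{5} \approx 0.2$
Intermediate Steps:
$d{\left(h,Y \right)} = 3 + 8 Y$ ($d{\left(h,Y \right)} = 3 + \left(3 + 5\right) Y = 3 + 8 Y$)
$x{\left(K,V \right)} = 9 + V$ ($x{\left(K,V \right)} = V + 9 = 9 + V$)
$\frac{1}{x{\left(d{\left(-14,-14 \right)},-4 \right)}} = \frac{1}{9 - 4} = \frac{1}{5}$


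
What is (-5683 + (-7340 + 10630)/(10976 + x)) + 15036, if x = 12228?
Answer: 108515151/11602 ≈ 9353.1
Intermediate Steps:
(-5683 + (-7340 + 10630)/(10976 + x)) + 15036 = (-5683 + (-7340 + 10630)/(10976 + 12228)) + 15036 = (-5683 + 3290/23204) + 15036 = (-5683 + 3290*(1/23204)) + 15036 = (-5683 + 1645/11602) + 15036 = -65932521/11602 + 15036 = 108515151/11602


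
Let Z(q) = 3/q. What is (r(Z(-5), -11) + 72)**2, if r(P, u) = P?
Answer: 127449/25 ≈ 5098.0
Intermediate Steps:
(r(Z(-5), -11) + 72)**2 = (3/(-5) + 72)**2 = (3*(-1/5) + 72)**2 = (-3/5 + 72)**2 = (357/5)**2 = 127449/25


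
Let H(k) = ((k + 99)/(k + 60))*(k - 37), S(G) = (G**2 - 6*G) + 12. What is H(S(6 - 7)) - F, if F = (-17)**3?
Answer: 386003/79 ≈ 4886.1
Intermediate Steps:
S(G) = 12 + G**2 - 6*G
F = -4913
H(k) = (-37 + k)*(99 + k)/(60 + k) (H(k) = ((99 + k)/(60 + k))*(-37 + k) = (-37 + k)*(99 + k)/(60 + k))
H(S(6 - 7)) - F = (-3663 + (12 + (6 - 7)**2 - 6*(6 - 7))**2 + 62*(12 + (6 - 7)**2 - 6*(6 - 7)))/(60 + (12 + (6 - 7)**2 - 6*(6 - 7))) - 1*(-4913) = (-3663 + (12 + (-1)**2 - 6*(-1))**2 + 62*(12 + (-1)**2 - 6*(-1)))/(60 + (12 + (-1)**2 - 6*(-1))) + 4913 = (-3663 + (12 + 1 + 6)**2 + 62*(12 + 1 + 6))/(60 + (12 + 1 + 6)) + 4913 = (-3663 + 19**2 + 62*19)/(60 + 19) + 4913 = (-3663 + 361 + 1178)/79 + 4913 = (1/79)*(-2124) + 4913 = -2124/79 + 4913 = 386003/79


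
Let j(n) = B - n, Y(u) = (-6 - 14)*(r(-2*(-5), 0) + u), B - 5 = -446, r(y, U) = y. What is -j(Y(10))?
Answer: 41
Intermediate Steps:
B = -441 (B = 5 - 446 = -441)
Y(u) = -200 - 20*u (Y(u) = (-6 - 14)*(-2*(-5) + u) = -20*(10 + u) = -200 - 20*u)
j(n) = -441 - n
-j(Y(10)) = -(-441 - (-200 - 20*10)) = -(-441 - (-200 - 200)) = -(-441 - 1*(-400)) = -(-441 + 400) = -1*(-41) = 41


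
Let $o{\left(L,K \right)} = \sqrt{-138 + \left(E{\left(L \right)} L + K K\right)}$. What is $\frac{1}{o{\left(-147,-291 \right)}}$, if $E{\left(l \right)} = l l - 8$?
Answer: $- \frac{i \sqrt{772701}}{1545402} \approx - 0.00056881 i$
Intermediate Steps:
$E{\left(l \right)} = -8 + l^{2}$ ($E{\left(l \right)} = l^{2} - 8 = -8 + l^{2}$)
$o{\left(L,K \right)} = \sqrt{-138 + K^{2} + L \left(-8 + L^{2}\right)}$ ($o{\left(L,K \right)} = \sqrt{-138 + \left(\left(-8 + L^{2}\right) L + K K\right)} = \sqrt{-138 + \left(L \left(-8 + L^{2}\right) + K^{2}\right)} = \sqrt{-138 + \left(K^{2} + L \left(-8 + L^{2}\right)\right)} = \sqrt{-138 + K^{2} + L \left(-8 + L^{2}\right)}$)
$\frac{1}{o{\left(-147,-291 \right)}} = \frac{1}{\sqrt{-138 + \left(-291\right)^{2} - 147 \left(-8 + \left(-147\right)^{2}\right)}} = \frac{1}{\sqrt{-138 + 84681 - 147 \left(-8 + 21609\right)}} = \frac{1}{\sqrt{-138 + 84681 - 3175347}} = \frac{1}{\sqrt{-3090804}} = \frac{1}{2 i \sqrt{772701}} = - \frac{i \sqrt{772701}}{1545402}$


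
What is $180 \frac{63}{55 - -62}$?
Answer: $\frac{1260}{13} \approx 96.923$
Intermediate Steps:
$180 \frac{63}{55 - -62} = 180 \frac{63}{55 + 62} = 180 \cdot \frac{63}{117} = 180 \cdot 63 \cdot \frac{1}{117} = 180 \cdot \frac{7}{13} = \frac{1260}{13}$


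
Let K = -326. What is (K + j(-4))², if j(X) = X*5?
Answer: 119716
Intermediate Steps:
j(X) = 5*X
(K + j(-4))² = (-326 + 5*(-4))² = (-326 - 20)² = (-346)² = 119716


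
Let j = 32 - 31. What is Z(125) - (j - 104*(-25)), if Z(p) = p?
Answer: -2476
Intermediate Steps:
j = 1
Z(125) - (j - 104*(-25)) = 125 - (1 - 104*(-25)) = 125 - (1 + 2600) = 125 - 1*2601 = 125 - 2601 = -2476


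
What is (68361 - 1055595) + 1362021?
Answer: 374787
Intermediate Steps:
(68361 - 1055595) + 1362021 = -987234 + 1362021 = 374787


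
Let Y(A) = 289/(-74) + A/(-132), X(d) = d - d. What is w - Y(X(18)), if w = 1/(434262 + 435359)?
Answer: 251320543/64351954 ≈ 3.9054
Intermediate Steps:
X(d) = 0
w = 1/869621 ≈ 1.1499e-6
Y(A) = -289/74 - A/132 (Y(A) = 289*(-1/74) + A*(-1/132) = -289/74 - A/132)
w - Y(X(18)) = 1/869621 - (-289/74 - 1/132*0) = 1/869621 - (-289/74 + 0) = 1/869621 - 1*(-289/74) = 1/869621 + 289/74 = 251320543/64351954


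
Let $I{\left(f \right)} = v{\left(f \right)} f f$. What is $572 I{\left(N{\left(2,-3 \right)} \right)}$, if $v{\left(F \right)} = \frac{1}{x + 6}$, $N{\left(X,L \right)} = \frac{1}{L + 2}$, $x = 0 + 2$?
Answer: $\frac{143}{2} \approx 71.5$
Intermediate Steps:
$x = 2$
$N{\left(X,L \right)} = \frac{1}{2 + L}$
$v{\left(F \right)} = \frac{1}{8}$ ($v{\left(F \right)} = \frac{1}{2 + 6} = \frac{1}{8}$)
$I{\left(f \right)} = \frac{f^{2}}{8}$ ($I{\left(f \right)} = \frac{f}{8} f = \frac{f^{2}}{8}$)
$572 I{\left(N{\left(2,-3 \right)} \right)} = 572 \frac{\left(\frac{1}{2 - 3}\right)^{2}}{8} = 572 \frac{\left(\frac{1}{-1}\right)^{2}}{8} = 572 \frac{\left(-1\right)^{2}}{8} = 572 \cdot \frac{1}{8} \cdot 1 = 572 \cdot \frac{1}{8} = \frac{143}{2}$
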